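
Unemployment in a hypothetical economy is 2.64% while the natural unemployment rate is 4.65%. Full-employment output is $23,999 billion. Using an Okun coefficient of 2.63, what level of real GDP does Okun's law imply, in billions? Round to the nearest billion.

$25,268 billion

Unemployment gap = 2.64 - 4.65 = -2.01 points, so the output gap is -2.63 × (-2.01) = 5.2863%.
Actual GDP = 23999 × (1 + 5.2863/100) = 23999 × 1.052863 ≈ 25268 billion.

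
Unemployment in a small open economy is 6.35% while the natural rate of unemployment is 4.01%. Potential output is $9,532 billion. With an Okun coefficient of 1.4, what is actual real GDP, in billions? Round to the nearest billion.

$9,220 billion

Unemployment gap = 6.35 - 4.01 = 2.34 points, so the output gap is -1.4 × 2.34 = -3.276%.
Actual GDP = 9532 × (1 - 3.276/100) = 9532 × 0.96724 ≈ 9220 billion.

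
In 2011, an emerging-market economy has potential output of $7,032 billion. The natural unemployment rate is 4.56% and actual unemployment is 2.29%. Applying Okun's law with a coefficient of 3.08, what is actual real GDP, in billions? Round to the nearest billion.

Unemployment gap = 2.29 - 4.56 = -2.27 points, so the output gap is -3.08 × (-2.27) = 6.9916%.
Actual GDP = 7032 × (1 + 6.9916/100) = 7032 × 1.069916 ≈ 7524 billion.

$7,524 billion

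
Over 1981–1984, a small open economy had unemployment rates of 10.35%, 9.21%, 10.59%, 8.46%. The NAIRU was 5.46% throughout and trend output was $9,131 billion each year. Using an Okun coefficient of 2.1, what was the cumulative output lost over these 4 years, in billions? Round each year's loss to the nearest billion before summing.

Year 1981: gap = -2.1 × (10.35 - 5.46) = -10.269%, loss ≈ 9131 × 10.269/100 ≈ 938.
Year 1982: gap = -2.1 × (9.21 - 5.46) = -7.875%, loss ≈ 9131 × 7.875/100 ≈ 719.
Year 1983: gap = -2.1 × (10.59 - 5.46) = -10.773%, loss ≈ 9131 × 10.773/100 ≈ 984.
Year 1984: gap = -2.1 × (8.46 - 5.46) = -6.3%, loss ≈ 9131 × 6.3/100 ≈ 575.
Total lost output = 938 + 719 + 984 + 575 = 3216 billion.

$3,216 billion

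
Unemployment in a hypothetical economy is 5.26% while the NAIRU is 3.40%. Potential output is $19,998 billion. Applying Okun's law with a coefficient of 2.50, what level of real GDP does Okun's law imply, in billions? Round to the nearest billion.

Unemployment gap = 5.26 - 3.4 = 1.86 points, so the output gap is -2.5 × 1.86 = -4.65%.
Actual GDP = 19998 × (1 - 4.65/100) = 19998 × 0.9535 ≈ 19068 billion.

$19,068 billion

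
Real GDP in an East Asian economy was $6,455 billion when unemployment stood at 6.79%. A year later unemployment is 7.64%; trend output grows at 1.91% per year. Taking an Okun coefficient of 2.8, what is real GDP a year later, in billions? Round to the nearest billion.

Δu = 7.64 - 6.79 = 0.85 points.
Okun's law (growth form): g_Y = g_Y* - β × Δu = 1.91 - 2.8 × (0.85) = 1.91 - 2.38 = -0.47%.
Real GDP in the next year = 6455 × (1 - 0.47/100) = 6455 × 0.9953 ≈ 6425 billion.

$6,425 billion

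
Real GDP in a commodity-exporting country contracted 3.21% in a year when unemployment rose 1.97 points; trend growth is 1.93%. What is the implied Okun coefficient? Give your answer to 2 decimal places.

β ≈ 2.61

Growth form: g_Y = g_Y* - β × Δu, so β = (g_Y* - g_Y)/Δu.
β = (1.93 + 3.21)/1.97 = 5.14/1.97 = 2.61.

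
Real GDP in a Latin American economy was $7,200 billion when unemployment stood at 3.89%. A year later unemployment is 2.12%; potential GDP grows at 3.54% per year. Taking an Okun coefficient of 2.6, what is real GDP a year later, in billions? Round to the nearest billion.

Δu = 2.12 - 3.89 = -1.77 points.
Okun's law (growth form): g_Y = g_Y* - β × Δu = 3.54 - 2.6 × (-1.77) = 3.54 + 4.602 = 8.142%.
Real GDP in the next year = 7200 × (1 + 8.142/100) = 7200 × 1.08142 ≈ 7786 billion.

$7,786 billion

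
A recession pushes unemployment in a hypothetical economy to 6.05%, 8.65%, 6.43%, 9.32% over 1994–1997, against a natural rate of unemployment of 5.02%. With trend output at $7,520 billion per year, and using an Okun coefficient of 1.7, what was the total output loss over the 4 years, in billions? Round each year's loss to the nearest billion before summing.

$1,326 billion

Year 1994: gap = -1.7 × (6.05 - 5.02) = -1.751%, loss ≈ 7520 × 1.751/100 ≈ 132.
Year 1995: gap = -1.7 × (8.65 - 5.02) = -6.171%, loss ≈ 7520 × 6.171/100 ≈ 464.
Year 1996: gap = -1.7 × (6.43 - 5.02) = -2.397%, loss ≈ 7520 × 2.397/100 ≈ 180.
Year 1997: gap = -1.7 × (9.32 - 5.02) = -7.31%, loss ≈ 7520 × 7.31/100 ≈ 550.
Total lost output = 132 + 464 + 180 + 550 = 1326 billion.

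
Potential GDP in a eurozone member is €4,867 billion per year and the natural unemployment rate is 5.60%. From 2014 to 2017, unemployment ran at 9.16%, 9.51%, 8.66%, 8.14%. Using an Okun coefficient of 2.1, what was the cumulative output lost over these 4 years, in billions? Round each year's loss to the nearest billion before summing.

€1,337 billion

Year 2014: gap = -2.1 × (9.16 - 5.6) = -7.476%, loss ≈ 4867 × 7.476/100 ≈ 364.
Year 2015: gap = -2.1 × (9.51 - 5.6) = -8.211%, loss ≈ 4867 × 8.211/100 ≈ 400.
Year 2016: gap = -2.1 × (8.66 - 5.6) = -6.426%, loss ≈ 4867 × 6.426/100 ≈ 313.
Year 2017: gap = -2.1 × (8.14 - 5.6) = -5.334%, loss ≈ 4867 × 5.334/100 ≈ 260.
Total lost output = 364 + 400 + 313 + 260 = 1337 billion.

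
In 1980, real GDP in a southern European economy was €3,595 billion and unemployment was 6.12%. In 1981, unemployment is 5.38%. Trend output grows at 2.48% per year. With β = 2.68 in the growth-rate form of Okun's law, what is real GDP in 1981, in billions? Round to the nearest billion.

€3,755 billion

Δu = 5.38 - 6.12 = -0.74 points.
Okun's law (growth form): g_Y = g_Y* - β × Δu = 2.48 - 2.68 × (-0.74) = 2.48 + 1.9832 = 4.4632%.
Real GDP in the next year = 3595 × (1 + 4.4632/100) = 3595 × 1.044632 ≈ 3755 billion.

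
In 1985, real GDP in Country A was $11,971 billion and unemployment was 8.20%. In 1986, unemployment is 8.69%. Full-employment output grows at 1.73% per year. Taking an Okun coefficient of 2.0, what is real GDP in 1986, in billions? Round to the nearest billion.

$12,061 billion

Δu = 8.69 - 8.2 = 0.49 points.
Okun's law (growth form): g_Y = g_Y* - β × Δu = 1.73 - 2.0 × (0.49) = 1.73 - 0.98 = 0.75%.
Real GDP in the next year = 11971 × (1 + 0.75/100) = 11971 × 1.0075 ≈ 12061 billion.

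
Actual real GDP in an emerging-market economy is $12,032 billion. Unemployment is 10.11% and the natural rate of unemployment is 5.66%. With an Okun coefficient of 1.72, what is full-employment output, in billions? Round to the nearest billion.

Unemployment gap = 10.11 - 5.66 = 4.45 points, so output gap = -1.72 × 4.45 = -7.654%.
Since Y = Y* × (1 + gap/100), Y* = 12032/0.92346 ≈ 13029 billion.

$13,029 billion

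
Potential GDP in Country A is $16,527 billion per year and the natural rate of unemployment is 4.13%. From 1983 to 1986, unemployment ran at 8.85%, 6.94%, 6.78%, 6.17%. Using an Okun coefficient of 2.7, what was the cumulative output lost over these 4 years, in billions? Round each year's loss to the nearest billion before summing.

$5,453 billion

Year 1983: gap = -2.7 × (8.85 - 4.13) = -12.744%, loss ≈ 16527 × 12.744/100 ≈ 2106.
Year 1984: gap = -2.7 × (6.94 - 4.13) = -7.587%, loss ≈ 16527 × 7.587/100 ≈ 1254.
Year 1985: gap = -2.7 × (6.78 - 4.13) = -7.155%, loss ≈ 16527 × 7.155/100 ≈ 1183.
Year 1986: gap = -2.7 × (6.17 - 4.13) = -5.508%, loss ≈ 16527 × 5.508/100 ≈ 910.
Total lost output = 2106 + 1254 + 1183 + 910 = 5453 billion.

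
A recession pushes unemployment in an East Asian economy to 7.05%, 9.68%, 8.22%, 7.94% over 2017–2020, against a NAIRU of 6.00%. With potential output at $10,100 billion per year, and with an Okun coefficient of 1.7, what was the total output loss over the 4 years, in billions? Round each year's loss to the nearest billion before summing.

$1,526 billion

Year 2017: gap = -1.7 × (7.05 - 6) = -1.785%, loss ≈ 10100 × 1.785/100 ≈ 180.
Year 2018: gap = -1.7 × (9.68 - 6) = -6.256%, loss ≈ 10100 × 6.256/100 ≈ 632.
Year 2019: gap = -1.7 × (8.22 - 6) = -3.774%, loss ≈ 10100 × 3.774/100 ≈ 381.
Year 2020: gap = -1.7 × (7.94 - 6) = -3.298%, loss ≈ 10100 × 3.298/100 ≈ 333.
Total lost output = 180 + 632 + 381 + 333 = 1526 billion.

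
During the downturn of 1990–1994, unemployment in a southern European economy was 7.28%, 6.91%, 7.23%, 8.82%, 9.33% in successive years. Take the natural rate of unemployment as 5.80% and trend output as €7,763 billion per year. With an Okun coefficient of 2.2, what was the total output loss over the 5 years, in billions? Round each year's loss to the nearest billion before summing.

Year 1990: gap = -2.2 × (7.28 - 5.8) = -3.256%, loss ≈ 7763 × 3.256/100 ≈ 253.
Year 1991: gap = -2.2 × (6.91 - 5.8) = -2.442%, loss ≈ 7763 × 2.442/100 ≈ 190.
Year 1992: gap = -2.2 × (7.23 - 5.8) = -3.146%, loss ≈ 7763 × 3.146/100 ≈ 244.
Year 1993: gap = -2.2 × (8.82 - 5.8) = -6.644%, loss ≈ 7763 × 6.644/100 ≈ 516.
Year 1994: gap = -2.2 × (9.33 - 5.8) = -7.766%, loss ≈ 7763 × 7.766/100 ≈ 603.
Total lost output = 253 + 190 + 244 + 516 + 603 = 1806 billion.

€1,806 billion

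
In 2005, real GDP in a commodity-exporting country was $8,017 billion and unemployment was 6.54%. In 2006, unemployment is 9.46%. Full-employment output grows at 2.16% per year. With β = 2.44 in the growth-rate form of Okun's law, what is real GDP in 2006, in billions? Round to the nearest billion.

$7,619 billion

Δu = 9.46 - 6.54 = 2.92 points.
Okun's law (growth form): g_Y = g_Y* - β × Δu = 2.16 - 2.44 × (2.92) = 2.16 - 7.1248 = -4.9648%.
Real GDP in the next year = 8017 × (1 - 4.9648/100) = 8017 × 0.950352 ≈ 7619 billion.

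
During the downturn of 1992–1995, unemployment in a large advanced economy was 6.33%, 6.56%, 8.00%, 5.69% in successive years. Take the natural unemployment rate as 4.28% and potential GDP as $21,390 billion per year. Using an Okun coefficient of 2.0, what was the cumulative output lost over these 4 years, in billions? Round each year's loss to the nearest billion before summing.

$4,046 billion

Year 1992: gap = -2.0 × (6.33 - 4.28) = -4.1%, loss ≈ 21390 × 4.1/100 ≈ 877.
Year 1993: gap = -2.0 × (6.56 - 4.28) = -4.56%, loss ≈ 21390 × 4.56/100 ≈ 975.
Year 1994: gap = -2.0 × (8 - 4.28) = -7.44%, loss ≈ 21390 × 7.44/100 ≈ 1591.
Year 1995: gap = -2.0 × (5.69 - 4.28) = -2.82%, loss ≈ 21390 × 2.82/100 ≈ 603.
Total lost output = 877 + 975 + 1591 + 603 = 4046 billion.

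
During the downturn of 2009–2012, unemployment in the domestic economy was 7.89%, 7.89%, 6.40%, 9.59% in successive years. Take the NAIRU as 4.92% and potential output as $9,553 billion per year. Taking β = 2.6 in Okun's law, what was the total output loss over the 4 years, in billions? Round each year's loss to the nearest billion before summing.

$3,004 billion

Year 2009: gap = -2.6 × (7.89 - 4.92) = -7.722%, loss ≈ 9553 × 7.722/100 ≈ 738.
Year 2010: gap = -2.6 × (7.89 - 4.92) = -7.722%, loss ≈ 9553 × 7.722/100 ≈ 738.
Year 2011: gap = -2.6 × (6.4 - 4.92) = -3.848%, loss ≈ 9553 × 3.848/100 ≈ 368.
Year 2012: gap = -2.6 × (9.59 - 4.92) = -12.142%, loss ≈ 9553 × 12.142/100 ≈ 1160.
Total lost output = 738 + 738 + 368 + 1160 = 3004 billion.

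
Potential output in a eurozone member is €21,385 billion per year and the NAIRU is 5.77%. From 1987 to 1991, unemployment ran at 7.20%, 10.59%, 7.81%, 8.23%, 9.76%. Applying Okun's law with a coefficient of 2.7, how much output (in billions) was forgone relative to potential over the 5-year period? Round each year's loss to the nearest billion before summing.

€8,511 billion

Year 1987: gap = -2.7 × (7.2 - 5.77) = -3.861%, loss ≈ 21385 × 3.861/100 ≈ 826.
Year 1988: gap = -2.7 × (10.59 - 5.77) = -13.014%, loss ≈ 21385 × 13.014/100 ≈ 2783.
Year 1989: gap = -2.7 × (7.81 - 5.77) = -5.508%, loss ≈ 21385 × 5.508/100 ≈ 1178.
Year 1990: gap = -2.7 × (8.23 - 5.77) = -6.642%, loss ≈ 21385 × 6.642/100 ≈ 1420.
Year 1991: gap = -2.7 × (9.76 - 5.77) = -10.773%, loss ≈ 21385 × 10.773/100 ≈ 2304.
Total lost output = 826 + 2783 + 1178 + 1420 + 2304 = 8511 billion.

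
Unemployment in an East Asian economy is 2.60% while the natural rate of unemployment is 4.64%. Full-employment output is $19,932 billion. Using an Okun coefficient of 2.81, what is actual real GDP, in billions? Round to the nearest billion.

$21,075 billion

Unemployment gap = 2.6 - 4.64 = -2.04 points, so the output gap is -2.81 × (-2.04) = 5.7324%.
Actual GDP = 19932 × (1 + 5.7324/100) = 19932 × 1.057324 ≈ 21075 billion.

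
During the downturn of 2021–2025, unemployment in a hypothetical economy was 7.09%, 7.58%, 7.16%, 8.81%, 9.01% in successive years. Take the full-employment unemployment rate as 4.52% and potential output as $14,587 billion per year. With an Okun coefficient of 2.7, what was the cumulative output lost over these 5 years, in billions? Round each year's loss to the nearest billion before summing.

$6,715 billion

Year 2021: gap = -2.7 × (7.09 - 4.52) = -6.939%, loss ≈ 14587 × 6.939/100 ≈ 1012.
Year 2022: gap = -2.7 × (7.58 - 4.52) = -8.262%, loss ≈ 14587 × 8.262/100 ≈ 1205.
Year 2023: gap = -2.7 × (7.16 - 4.52) = -7.128%, loss ≈ 14587 × 7.128/100 ≈ 1040.
Year 2024: gap = -2.7 × (8.81 - 4.52) = -11.583%, loss ≈ 14587 × 11.583/100 ≈ 1690.
Year 2025: gap = -2.7 × (9.01 - 4.52) = -12.123%, loss ≈ 14587 × 12.123/100 ≈ 1768.
Total lost output = 1012 + 1205 + 1040 + 1690 + 1768 = 6715 billion.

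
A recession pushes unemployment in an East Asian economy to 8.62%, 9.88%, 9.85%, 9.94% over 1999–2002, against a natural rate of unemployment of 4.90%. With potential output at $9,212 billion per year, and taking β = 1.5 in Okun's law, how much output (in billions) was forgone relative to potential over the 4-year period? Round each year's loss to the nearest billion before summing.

Year 1999: gap = -1.5 × (8.62 - 4.9) = -5.58%, loss ≈ 9212 × 5.58/100 ≈ 514.
Year 2000: gap = -1.5 × (9.88 - 4.9) = -7.47%, loss ≈ 9212 × 7.47/100 ≈ 688.
Year 2001: gap = -1.5 × (9.85 - 4.9) = -7.425%, loss ≈ 9212 × 7.425/100 ≈ 684.
Year 2002: gap = -1.5 × (9.94 - 4.9) = -7.56%, loss ≈ 9212 × 7.56/100 ≈ 696.
Total lost output = 514 + 688 + 684 + 696 = 2582 billion.

$2,582 billion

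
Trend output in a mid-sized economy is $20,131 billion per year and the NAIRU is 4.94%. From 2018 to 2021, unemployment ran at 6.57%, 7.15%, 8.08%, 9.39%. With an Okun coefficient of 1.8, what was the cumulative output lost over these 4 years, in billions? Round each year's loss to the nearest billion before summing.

Year 2018: gap = -1.8 × (6.57 - 4.94) = -2.934%, loss ≈ 20131 × 2.934/100 ≈ 591.
Year 2019: gap = -1.8 × (7.15 - 4.94) = -3.978%, loss ≈ 20131 × 3.978/100 ≈ 801.
Year 2020: gap = -1.8 × (8.08 - 4.94) = -5.652%, loss ≈ 20131 × 5.652/100 ≈ 1138.
Year 2021: gap = -1.8 × (9.39 - 4.94) = -8.01%, loss ≈ 20131 × 8.01/100 ≈ 1612.
Total lost output = 591 + 801 + 1138 + 1612 = 4142 billion.

$4,142 billion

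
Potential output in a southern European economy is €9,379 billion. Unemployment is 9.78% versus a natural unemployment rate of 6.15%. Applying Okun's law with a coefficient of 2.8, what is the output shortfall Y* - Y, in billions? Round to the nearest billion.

Output gap = -2.8 × (9.78 - 6.15) = -2.8 × 3.63 = -10.164%.
Actual GDP ≈ 9379 × 0.89836 ≈ 8426 billion, so the shortfall is 9379 - 8426 = 953 billion.

€953 billion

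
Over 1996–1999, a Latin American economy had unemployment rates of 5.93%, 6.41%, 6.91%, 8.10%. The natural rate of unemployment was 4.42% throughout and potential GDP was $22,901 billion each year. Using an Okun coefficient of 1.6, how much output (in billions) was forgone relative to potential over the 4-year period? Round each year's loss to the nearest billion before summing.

$3,542 billion

Year 1996: gap = -1.6 × (5.93 - 4.42) = -2.416%, loss ≈ 22901 × 2.416/100 ≈ 553.
Year 1997: gap = -1.6 × (6.41 - 4.42) = -3.184%, loss ≈ 22901 × 3.184/100 ≈ 729.
Year 1998: gap = -1.6 × (6.91 - 4.42) = -3.984%, loss ≈ 22901 × 3.984/100 ≈ 912.
Year 1999: gap = -1.6 × (8.1 - 4.42) = -5.888%, loss ≈ 22901 × 5.888/100 ≈ 1348.
Total lost output = 553 + 729 + 912 + 1348 = 3542 billion.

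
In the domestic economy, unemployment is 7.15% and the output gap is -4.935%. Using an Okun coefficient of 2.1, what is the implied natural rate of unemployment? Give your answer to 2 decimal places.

4.80%

From Okun's law, u - u* = -(output gap)/β = -(-4.935)/2.1 = 2.35 points.
So u* = 7.15 - 2.35 = 4.80%.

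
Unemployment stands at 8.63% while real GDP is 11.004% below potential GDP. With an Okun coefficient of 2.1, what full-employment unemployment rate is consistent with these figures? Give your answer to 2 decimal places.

3.39%

From Okun's law, u - u* = -(output gap)/β = -(-11.004)/2.1 = 5.24 points.
So u* = 8.63 - 5.24 = 3.39%.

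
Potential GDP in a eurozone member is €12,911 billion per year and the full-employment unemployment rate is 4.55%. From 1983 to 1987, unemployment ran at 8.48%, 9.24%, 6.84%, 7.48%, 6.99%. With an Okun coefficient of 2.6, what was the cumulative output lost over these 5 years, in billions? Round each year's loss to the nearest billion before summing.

Year 1983: gap = -2.6 × (8.48 - 4.55) = -10.218%, loss ≈ 12911 × 10.218/100 ≈ 1319.
Year 1984: gap = -2.6 × (9.24 - 4.55) = -12.194%, loss ≈ 12911 × 12.194/100 ≈ 1574.
Year 1985: gap = -2.6 × (6.84 - 4.55) = -5.954%, loss ≈ 12911 × 5.954/100 ≈ 769.
Year 1986: gap = -2.6 × (7.48 - 4.55) = -7.618%, loss ≈ 12911 × 7.618/100 ≈ 984.
Year 1987: gap = -2.6 × (6.99 - 4.55) = -6.344%, loss ≈ 12911 × 6.344/100 ≈ 819.
Total lost output = 1319 + 1574 + 769 + 984 + 819 = 5465 billion.

€5,465 billion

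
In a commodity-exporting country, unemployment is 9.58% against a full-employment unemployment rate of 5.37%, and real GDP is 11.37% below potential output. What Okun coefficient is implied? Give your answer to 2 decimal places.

Okun's law: output gap = -β × (u - u*).
-11.37 = -β × (9.58 - 5.37) = -β × 4.21, so β = 11.37/4.21 = 2.70.

β ≈ 2.70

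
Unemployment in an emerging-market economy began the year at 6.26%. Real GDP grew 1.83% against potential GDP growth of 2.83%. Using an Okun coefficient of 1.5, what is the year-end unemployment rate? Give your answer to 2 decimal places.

6.93%

Growth-rate Okun's law: g_Y = g_Y* - β × Δu, so Δu = (g_Y* - g_Y)/β.
Δu = (2.83 - 1.83)/1.5 = 1/1.5 = 0.67 percentage points.
Year-end unemployment = 6.26 + 0.67 = 6.93%.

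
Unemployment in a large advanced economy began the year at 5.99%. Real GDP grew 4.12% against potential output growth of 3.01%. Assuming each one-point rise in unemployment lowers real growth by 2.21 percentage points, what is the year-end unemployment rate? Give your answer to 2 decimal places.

5.49%

Growth-rate Okun's law: g_Y = g_Y* - β × Δu, so Δu = (g_Y* - g_Y)/β.
Δu = (3.01 - 4.12)/2.21 = -1.11/2.21 = -0.50 percentage points.
Year-end unemployment = 5.99 - 0.5 = 5.49%.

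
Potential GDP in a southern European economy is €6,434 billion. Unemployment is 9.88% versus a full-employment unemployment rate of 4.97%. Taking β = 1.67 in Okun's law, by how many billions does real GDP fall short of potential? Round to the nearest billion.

€528 billion

Output gap = -1.67 × (9.88 - 4.97) = -1.67 × 4.91 = -8.1997%.
Actual GDP ≈ 6434 × 0.918003 ≈ 5906 billion, so the shortfall is 6434 - 5906 = 528 billion.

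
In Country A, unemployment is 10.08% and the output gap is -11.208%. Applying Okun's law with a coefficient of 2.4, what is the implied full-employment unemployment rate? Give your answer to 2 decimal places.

5.41%

From Okun's law, u - u* = -(output gap)/β = -(-11.208)/2.4 = 4.67 points.
So u* = 10.08 - 4.67 = 5.41%.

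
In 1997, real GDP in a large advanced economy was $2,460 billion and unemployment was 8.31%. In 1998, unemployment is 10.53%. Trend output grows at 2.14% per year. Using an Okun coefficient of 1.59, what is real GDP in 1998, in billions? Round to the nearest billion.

$2,426 billion

Δu = 10.53 - 8.31 = 2.22 points.
Okun's law (growth form): g_Y = g_Y* - β × Δu = 2.14 - 1.59 × (2.22) = 2.14 - 3.5298 = -1.3898%.
Real GDP in the next year = 2460 × (1 - 1.3898/100) = 2460 × 0.986102 ≈ 2426 billion.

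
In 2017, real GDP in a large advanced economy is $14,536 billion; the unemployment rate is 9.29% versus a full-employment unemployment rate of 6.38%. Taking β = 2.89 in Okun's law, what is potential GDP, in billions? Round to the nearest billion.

Unemployment gap = 9.29 - 6.38 = 2.91 points, so output gap = -2.89 × 2.91 = -8.4099%.
Since Y = Y* × (1 + gap/100), Y* = 14536/0.915901 ≈ 15871 billion.

$15,871 billion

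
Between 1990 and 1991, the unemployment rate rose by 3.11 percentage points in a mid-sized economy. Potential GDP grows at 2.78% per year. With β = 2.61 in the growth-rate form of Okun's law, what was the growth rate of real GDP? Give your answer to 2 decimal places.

-5.34%

Growth-rate Okun's law: g_Y = g_Y* - β × Δu.
g_Y = 2.78 - 2.61 × (3.11) = 2.78 - 8.1171 = -5.3371%, i.e. -5.34% to 2 d.p.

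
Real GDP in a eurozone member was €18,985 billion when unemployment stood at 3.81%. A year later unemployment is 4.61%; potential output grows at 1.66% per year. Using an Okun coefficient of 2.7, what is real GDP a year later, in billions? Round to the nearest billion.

€18,890 billion

Δu = 4.61 - 3.81 = 0.8 points.
Okun's law (growth form): g_Y = g_Y* - β × Δu = 1.66 - 2.7 × (0.80) = 1.66 - 2.16 = -0.5%.
Real GDP in the next year = 18985 × (1 - 0.5/100) = 18985 × 0.995 ≈ 18890 billion.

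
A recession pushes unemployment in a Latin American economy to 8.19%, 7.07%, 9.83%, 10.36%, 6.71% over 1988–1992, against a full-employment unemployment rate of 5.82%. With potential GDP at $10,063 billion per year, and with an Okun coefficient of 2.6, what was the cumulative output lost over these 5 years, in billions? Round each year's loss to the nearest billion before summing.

Year 1988: gap = -2.6 × (8.19 - 5.82) = -6.162%, loss ≈ 10063 × 6.162/100 ≈ 620.
Year 1989: gap = -2.6 × (7.07 - 5.82) = -3.25%, loss ≈ 10063 × 3.25/100 ≈ 327.
Year 1990: gap = -2.6 × (9.83 - 5.82) = -10.426%, loss ≈ 10063 × 10.426/100 ≈ 1049.
Year 1991: gap = -2.6 × (10.36 - 5.82) = -11.804%, loss ≈ 10063 × 11.804/100 ≈ 1188.
Year 1992: gap = -2.6 × (6.71 - 5.82) = -2.314%, loss ≈ 10063 × 2.314/100 ≈ 233.
Total lost output = 620 + 327 + 1049 + 1188 + 233 = 3417 billion.

$3,417 billion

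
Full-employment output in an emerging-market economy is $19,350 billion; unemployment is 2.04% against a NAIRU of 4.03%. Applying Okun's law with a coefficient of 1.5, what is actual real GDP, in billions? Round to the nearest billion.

Unemployment gap = 2.04 - 4.03 = -1.99 points, so the output gap is -1.5 × (-1.99) = 2.985%.
Actual GDP = 19350 × (1 + 2.985/100) = 19350 × 1.02985 ≈ 19928 billion.

$19,928 billion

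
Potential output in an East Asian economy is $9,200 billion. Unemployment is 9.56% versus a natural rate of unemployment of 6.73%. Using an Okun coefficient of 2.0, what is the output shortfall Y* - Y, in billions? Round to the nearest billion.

$521 billion

Output gap = -2.0 × (9.56 - 6.73) = -2 × 2.83 = -5.66%.
Actual GDP ≈ 9200 × 0.9434 ≈ 8679 billion, so the shortfall is 9200 - 8679 = 521 billion.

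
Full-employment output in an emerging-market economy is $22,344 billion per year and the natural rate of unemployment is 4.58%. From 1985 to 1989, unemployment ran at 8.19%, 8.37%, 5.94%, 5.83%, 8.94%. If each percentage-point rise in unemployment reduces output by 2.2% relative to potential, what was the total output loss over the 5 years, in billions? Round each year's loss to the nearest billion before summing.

$7,064 billion

Year 1985: gap = -2.2 × (8.19 - 4.58) = -7.942%, loss ≈ 22344 × 7.942/100 ≈ 1775.
Year 1986: gap = -2.2 × (8.37 - 4.58) = -8.338%, loss ≈ 22344 × 8.338/100 ≈ 1863.
Year 1987: gap = -2.2 × (5.94 - 4.58) = -2.992%, loss ≈ 22344 × 2.992/100 ≈ 669.
Year 1988: gap = -2.2 × (5.83 - 4.58) = -2.75%, loss ≈ 22344 × 2.75/100 ≈ 614.
Year 1989: gap = -2.2 × (8.94 - 4.58) = -9.592%, loss ≈ 22344 × 9.592/100 ≈ 2143.
Total lost output = 1775 + 1863 + 669 + 614 + 2143 = 7064 billion.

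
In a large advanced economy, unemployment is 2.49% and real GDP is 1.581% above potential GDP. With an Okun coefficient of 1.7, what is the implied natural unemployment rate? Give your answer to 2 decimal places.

From Okun's law, u - u* = -(output gap)/β = -(1.581)/1.7 = -0.93 points.
So u* = 2.49 + 0.93 = 3.42%.

3.42%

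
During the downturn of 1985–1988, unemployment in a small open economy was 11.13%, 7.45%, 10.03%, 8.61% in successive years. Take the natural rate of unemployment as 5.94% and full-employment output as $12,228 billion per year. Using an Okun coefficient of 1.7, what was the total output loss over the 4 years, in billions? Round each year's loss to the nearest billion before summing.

$2,798 billion

Year 1985: gap = -1.7 × (11.13 - 5.94) = -8.823%, loss ≈ 12228 × 8.823/100 ≈ 1079.
Year 1986: gap = -1.7 × (7.45 - 5.94) = -2.567%, loss ≈ 12228 × 2.567/100 ≈ 314.
Year 1987: gap = -1.7 × (10.03 - 5.94) = -6.953%, loss ≈ 12228 × 6.953/100 ≈ 850.
Year 1988: gap = -1.7 × (8.61 - 5.94) = -4.539%, loss ≈ 12228 × 4.539/100 ≈ 555.
Total lost output = 1079 + 314 + 850 + 555 = 2798 billion.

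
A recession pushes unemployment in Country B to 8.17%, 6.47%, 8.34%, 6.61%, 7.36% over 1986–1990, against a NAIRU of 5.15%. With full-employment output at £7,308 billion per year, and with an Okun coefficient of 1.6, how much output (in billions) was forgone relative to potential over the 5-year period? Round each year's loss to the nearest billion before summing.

£1,309 billion

Year 1986: gap = -1.6 × (8.17 - 5.15) = -4.832%, loss ≈ 7308 × 4.832/100 ≈ 353.
Year 1987: gap = -1.6 × (6.47 - 5.15) = -2.112%, loss ≈ 7308 × 2.112/100 ≈ 154.
Year 1988: gap = -1.6 × (8.34 - 5.15) = -5.104%, loss ≈ 7308 × 5.104/100 ≈ 373.
Year 1989: gap = -1.6 × (6.61 - 5.15) = -2.336%, loss ≈ 7308 × 2.336/100 ≈ 171.
Year 1990: gap = -1.6 × (7.36 - 5.15) = -3.536%, loss ≈ 7308 × 3.536/100 ≈ 258.
Total lost output = 353 + 154 + 373 + 171 + 258 = 1309 billion.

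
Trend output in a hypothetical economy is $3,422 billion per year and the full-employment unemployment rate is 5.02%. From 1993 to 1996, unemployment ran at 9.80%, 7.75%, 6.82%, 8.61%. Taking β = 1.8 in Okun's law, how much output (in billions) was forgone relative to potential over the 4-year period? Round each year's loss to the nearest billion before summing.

$794 billion

Year 1993: gap = -1.8 × (9.8 - 5.02) = -8.604%, loss ≈ 3422 × 8.604/100 ≈ 294.
Year 1994: gap = -1.8 × (7.75 - 5.02) = -4.914%, loss ≈ 3422 × 4.914/100 ≈ 168.
Year 1995: gap = -1.8 × (6.82 - 5.02) = -3.24%, loss ≈ 3422 × 3.24/100 ≈ 111.
Year 1996: gap = -1.8 × (8.61 - 5.02) = -6.462%, loss ≈ 3422 × 6.462/100 ≈ 221.
Total lost output = 294 + 168 + 111 + 221 = 794 billion.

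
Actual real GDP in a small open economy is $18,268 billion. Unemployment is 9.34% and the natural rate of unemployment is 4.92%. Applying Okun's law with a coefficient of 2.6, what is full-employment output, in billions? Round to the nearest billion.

$20,640 billion

Unemployment gap = 9.34 - 4.92 = 4.42 points, so output gap = -2.6 × 4.42 = -11.492%.
Since Y = Y* × (1 + gap/100), Y* = 18268/0.88508 ≈ 20640 billion.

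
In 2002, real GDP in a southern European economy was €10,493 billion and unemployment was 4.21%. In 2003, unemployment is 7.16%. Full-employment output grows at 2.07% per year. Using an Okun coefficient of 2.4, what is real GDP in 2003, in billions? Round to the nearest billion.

€9,967 billion

Δu = 7.16 - 4.21 = 2.95 points.
Okun's law (growth form): g_Y = g_Y* - β × Δu = 2.07 - 2.4 × (2.95) = 2.07 - 7.08 = -5.01%.
Real GDP in the next year = 10493 × (1 - 5.01/100) = 10493 × 0.9499 ≈ 9967 billion.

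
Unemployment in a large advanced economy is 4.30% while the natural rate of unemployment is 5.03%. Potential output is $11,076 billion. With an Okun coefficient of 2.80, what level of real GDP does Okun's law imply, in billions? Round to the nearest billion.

$11,302 billion

Unemployment gap = 4.3 - 5.03 = -0.73 points, so the output gap is -2.8 × (-0.73) = 2.044%.
Actual GDP = 11076 × (1 + 2.044/100) = 11076 × 1.02044 ≈ 11302 billion.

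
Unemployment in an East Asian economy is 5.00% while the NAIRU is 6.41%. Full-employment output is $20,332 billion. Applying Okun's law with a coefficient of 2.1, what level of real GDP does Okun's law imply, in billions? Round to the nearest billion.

$20,934 billion

Unemployment gap = 5 - 6.41 = -1.41 points, so the output gap is -2.1 × (-1.41) = 2.961%.
Actual GDP = 20332 × (1 + 2.961/100) = 20332 × 1.02961 ≈ 20934 billion.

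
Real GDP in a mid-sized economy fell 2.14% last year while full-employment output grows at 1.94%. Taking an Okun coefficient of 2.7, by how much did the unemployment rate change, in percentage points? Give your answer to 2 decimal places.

Growth-rate Okun's law: g_Y = g_Y* - β × Δu, so Δu = (g_Y* - g_Y)/β.
Δu = (1.94 + 2.14)/2.7 = 4.08/2.7 = 1.51 percentage points.

1.51 percentage points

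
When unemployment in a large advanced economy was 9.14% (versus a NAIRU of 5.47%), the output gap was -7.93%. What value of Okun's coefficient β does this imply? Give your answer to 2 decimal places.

β ≈ 2.16

Okun's law: output gap = -β × (u - u*).
-7.93 = -β × (9.14 - 5.47) = -β × 3.67, so β = 7.93/3.67 = 2.16.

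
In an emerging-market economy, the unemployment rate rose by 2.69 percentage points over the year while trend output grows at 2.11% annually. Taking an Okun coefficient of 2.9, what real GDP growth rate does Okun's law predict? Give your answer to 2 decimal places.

Growth-rate Okun's law: g_Y = g_Y* - β × Δu.
g_Y = 2.11 - 2.9 × (2.69) = 2.11 - 7.801 = -5.691%, i.e. -5.69% to 2 d.p.

-5.69%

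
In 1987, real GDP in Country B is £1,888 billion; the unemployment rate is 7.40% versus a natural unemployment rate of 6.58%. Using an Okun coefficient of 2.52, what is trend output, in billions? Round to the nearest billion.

Unemployment gap = 7.4 - 6.58 = 0.82 points, so output gap = -2.52 × 0.82 = -2.0664%.
Since Y = Y* × (1 + gap/100), Y* = 1888/0.979336 ≈ 1928 billion.

£1,928 billion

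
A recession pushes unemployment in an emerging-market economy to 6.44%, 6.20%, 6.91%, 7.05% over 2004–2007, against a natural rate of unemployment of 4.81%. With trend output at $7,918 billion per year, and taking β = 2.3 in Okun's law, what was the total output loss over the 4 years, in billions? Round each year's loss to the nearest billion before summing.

$1,340 billion

Year 2004: gap = -2.3 × (6.44 - 4.81) = -3.749%, loss ≈ 7918 × 3.749/100 ≈ 297.
Year 2005: gap = -2.3 × (6.2 - 4.81) = -3.197%, loss ≈ 7918 × 3.197/100 ≈ 253.
Year 2006: gap = -2.3 × (6.91 - 4.81) = -4.83%, loss ≈ 7918 × 4.83/100 ≈ 382.
Year 2007: gap = -2.3 × (7.05 - 4.81) = -5.152%, loss ≈ 7918 × 5.152/100 ≈ 408.
Total lost output = 297 + 253 + 382 + 408 = 1340 billion.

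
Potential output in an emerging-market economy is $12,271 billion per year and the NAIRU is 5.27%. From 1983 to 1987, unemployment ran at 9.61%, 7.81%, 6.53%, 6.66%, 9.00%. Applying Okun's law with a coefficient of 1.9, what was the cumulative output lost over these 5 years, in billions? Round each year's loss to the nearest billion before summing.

Year 1983: gap = -1.9 × (9.61 - 5.27) = -8.246%, loss ≈ 12271 × 8.246/100 ≈ 1012.
Year 1984: gap = -1.9 × (7.81 - 5.27) = -4.826%, loss ≈ 12271 × 4.826/100 ≈ 592.
Year 1985: gap = -1.9 × (6.53 - 5.27) = -2.394%, loss ≈ 12271 × 2.394/100 ≈ 294.
Year 1986: gap = -1.9 × (6.66 - 5.27) = -2.641%, loss ≈ 12271 × 2.641/100 ≈ 324.
Year 1987: gap = -1.9 × (9 - 5.27) = -7.087%, loss ≈ 12271 × 7.087/100 ≈ 870.
Total lost output = 1012 + 592 + 294 + 324 + 870 = 3092 billion.

$3,092 billion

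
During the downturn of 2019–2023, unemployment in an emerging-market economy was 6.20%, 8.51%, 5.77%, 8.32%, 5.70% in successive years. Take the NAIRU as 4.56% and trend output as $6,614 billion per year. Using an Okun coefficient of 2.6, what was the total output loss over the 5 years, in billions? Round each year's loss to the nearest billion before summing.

Year 2019: gap = -2.6 × (6.2 - 4.56) = -4.264%, loss ≈ 6614 × 4.264/100 ≈ 282.
Year 2020: gap = -2.6 × (8.51 - 4.56) = -10.27%, loss ≈ 6614 × 10.27/100 ≈ 679.
Year 2021: gap = -2.6 × (5.77 - 4.56) = -3.146%, loss ≈ 6614 × 3.146/100 ≈ 208.
Year 2022: gap = -2.6 × (8.32 - 4.56) = -9.776%, loss ≈ 6614 × 9.776/100 ≈ 647.
Year 2023: gap = -2.6 × (5.7 - 4.56) = -2.964%, loss ≈ 6614 × 2.964/100 ≈ 196.
Total lost output = 282 + 679 + 208 + 647 + 196 = 2012 billion.

$2,012 billion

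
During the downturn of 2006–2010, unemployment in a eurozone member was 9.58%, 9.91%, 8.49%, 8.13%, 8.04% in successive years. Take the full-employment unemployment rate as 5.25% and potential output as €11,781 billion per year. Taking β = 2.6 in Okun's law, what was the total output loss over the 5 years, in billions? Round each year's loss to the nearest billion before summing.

€5,482 billion

Year 2006: gap = -2.6 × (9.58 - 5.25) = -11.258%, loss ≈ 11781 × 11.258/100 ≈ 1326.
Year 2007: gap = -2.6 × (9.91 - 5.25) = -12.116%, loss ≈ 11781 × 12.116/100 ≈ 1427.
Year 2008: gap = -2.6 × (8.49 - 5.25) = -8.424%, loss ≈ 11781 × 8.424/100 ≈ 992.
Year 2009: gap = -2.6 × (8.13 - 5.25) = -7.488%, loss ≈ 11781 × 7.488/100 ≈ 882.
Year 2010: gap = -2.6 × (8.04 - 5.25) = -7.254%, loss ≈ 11781 × 7.254/100 ≈ 855.
Total lost output = 1326 + 1427 + 992 + 882 + 855 = 5482 billion.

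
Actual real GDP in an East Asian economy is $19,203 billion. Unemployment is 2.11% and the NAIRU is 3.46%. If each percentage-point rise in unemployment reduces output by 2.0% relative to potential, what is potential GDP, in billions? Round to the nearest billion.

Unemployment gap = 2.11 - 3.46 = -1.35 points, so output gap = -2 × (-1.35) = 2.7%.
Since Y = Y* × (1 + gap/100), Y* = 19203/1.027 ≈ 18698 billion.

$18,698 billion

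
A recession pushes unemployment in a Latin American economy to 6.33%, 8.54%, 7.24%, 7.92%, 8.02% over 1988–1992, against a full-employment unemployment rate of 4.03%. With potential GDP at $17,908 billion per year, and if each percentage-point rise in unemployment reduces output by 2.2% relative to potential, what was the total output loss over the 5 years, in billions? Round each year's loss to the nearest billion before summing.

Year 1988: gap = -2.2 × (6.33 - 4.03) = -5.06%, loss ≈ 17908 × 5.06/100 ≈ 906.
Year 1989: gap = -2.2 × (8.54 - 4.03) = -9.922%, loss ≈ 17908 × 9.922/100 ≈ 1777.
Year 1990: gap = -2.2 × (7.24 - 4.03) = -7.062%, loss ≈ 17908 × 7.062/100 ≈ 1265.
Year 1991: gap = -2.2 × (7.92 - 4.03) = -8.558%, loss ≈ 17908 × 8.558/100 ≈ 1533.
Year 1992: gap = -2.2 × (8.02 - 4.03) = -8.778%, loss ≈ 17908 × 8.778/100 ≈ 1572.
Total lost output = 906 + 1777 + 1265 + 1533 + 1572 = 7053 billion.

$7,053 billion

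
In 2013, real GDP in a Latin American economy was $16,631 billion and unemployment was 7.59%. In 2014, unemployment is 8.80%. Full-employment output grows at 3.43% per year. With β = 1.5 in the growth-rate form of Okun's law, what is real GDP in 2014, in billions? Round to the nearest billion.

Δu = 8.8 - 7.59 = 1.21 points.
Okun's law (growth form): g_Y = g_Y* - β × Δu = 3.43 - 1.5 × (1.21) = 3.43 - 1.815 = 1.615%.
Real GDP in the next year = 16631 × (1 + 1.615/100) = 16631 × 1.01615 ≈ 16900 billion.

$16,900 billion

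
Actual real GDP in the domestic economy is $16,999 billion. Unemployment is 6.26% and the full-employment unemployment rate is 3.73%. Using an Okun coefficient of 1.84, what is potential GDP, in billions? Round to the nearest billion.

$17,829 billion

Unemployment gap = 6.26 - 3.73 = 2.53 points, so output gap = -1.84 × 2.53 = -4.6552%.
Since Y = Y* × (1 + gap/100), Y* = 16999/0.953448 ≈ 17829 billion.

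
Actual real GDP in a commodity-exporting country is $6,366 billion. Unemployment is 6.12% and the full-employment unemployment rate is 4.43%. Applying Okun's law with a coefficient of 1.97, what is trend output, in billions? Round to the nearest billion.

$6,585 billion

Unemployment gap = 6.12 - 4.43 = 1.69 points, so output gap = -1.97 × 1.69 = -3.3293%.
Since Y = Y* × (1 + gap/100), Y* = 6366/0.966707 ≈ 6585 billion.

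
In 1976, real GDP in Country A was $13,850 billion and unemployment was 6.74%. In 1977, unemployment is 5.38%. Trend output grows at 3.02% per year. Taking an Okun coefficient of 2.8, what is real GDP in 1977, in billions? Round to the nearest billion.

$14,796 billion

Δu = 5.38 - 6.74 = -1.36 points.
Okun's law (growth form): g_Y = g_Y* - β × Δu = 3.02 - 2.8 × (-1.36) = 3.02 + 3.808 = 6.828%.
Real GDP in the next year = 13850 × (1 + 6.828/100) = 13850 × 1.06828 ≈ 14796 billion.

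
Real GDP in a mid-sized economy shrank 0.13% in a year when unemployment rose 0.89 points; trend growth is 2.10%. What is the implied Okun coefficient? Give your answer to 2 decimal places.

Growth form: g_Y = g_Y* - β × Δu, so β = (g_Y* - g_Y)/Δu.
β = (2.1 + 0.13)/0.89 = 2.23/0.89 = 2.51.

β ≈ 2.51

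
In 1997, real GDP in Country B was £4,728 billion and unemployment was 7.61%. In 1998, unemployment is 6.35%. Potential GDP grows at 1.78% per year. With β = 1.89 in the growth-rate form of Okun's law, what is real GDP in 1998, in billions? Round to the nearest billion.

Δu = 6.35 - 7.61 = -1.26 points.
Okun's law (growth form): g_Y = g_Y* - β × Δu = 1.78 - 1.89 × (-1.26) = 1.78 + 2.3814 = 4.1614%.
Real GDP in the next year = 4728 × (1 + 4.1614/100) = 4728 × 1.041614 ≈ 4925 billion.

£4,925 billion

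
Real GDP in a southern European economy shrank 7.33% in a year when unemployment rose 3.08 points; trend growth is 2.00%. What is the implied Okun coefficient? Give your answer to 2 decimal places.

Growth form: g_Y = g_Y* - β × Δu, so β = (g_Y* - g_Y)/Δu.
β = (2 + 7.33)/3.08 = 9.33/3.08 = 3.03.

β ≈ 3.03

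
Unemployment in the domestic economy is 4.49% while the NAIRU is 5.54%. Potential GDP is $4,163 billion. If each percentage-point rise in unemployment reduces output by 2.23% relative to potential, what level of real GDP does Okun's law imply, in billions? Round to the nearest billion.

$4,260 billion

Unemployment gap = 4.49 - 5.54 = -1.05 points, so the output gap is -2.23 × (-1.05) = 2.3415%.
Actual GDP = 4163 × (1 + 2.3415/100) = 4163 × 1.023415 ≈ 4260 billion.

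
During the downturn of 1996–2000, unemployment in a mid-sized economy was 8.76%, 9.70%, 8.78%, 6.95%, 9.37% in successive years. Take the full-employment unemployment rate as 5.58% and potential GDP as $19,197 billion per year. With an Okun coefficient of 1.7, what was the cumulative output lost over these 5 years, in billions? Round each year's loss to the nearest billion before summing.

Year 1996: gap = -1.7 × (8.76 - 5.58) = -5.406%, loss ≈ 19197 × 5.406/100 ≈ 1038.
Year 1997: gap = -1.7 × (9.7 - 5.58) = -7.004%, loss ≈ 19197 × 7.004/100 ≈ 1345.
Year 1998: gap = -1.7 × (8.78 - 5.58) = -5.44%, loss ≈ 19197 × 5.44/100 ≈ 1044.
Year 1999: gap = -1.7 × (6.95 - 5.58) = -2.329%, loss ≈ 19197 × 2.329/100 ≈ 447.
Year 2000: gap = -1.7 × (9.37 - 5.58) = -6.443%, loss ≈ 19197 × 6.443/100 ≈ 1237.
Total lost output = 1038 + 1345 + 1044 + 447 + 1237 = 5111 billion.

$5,111 billion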